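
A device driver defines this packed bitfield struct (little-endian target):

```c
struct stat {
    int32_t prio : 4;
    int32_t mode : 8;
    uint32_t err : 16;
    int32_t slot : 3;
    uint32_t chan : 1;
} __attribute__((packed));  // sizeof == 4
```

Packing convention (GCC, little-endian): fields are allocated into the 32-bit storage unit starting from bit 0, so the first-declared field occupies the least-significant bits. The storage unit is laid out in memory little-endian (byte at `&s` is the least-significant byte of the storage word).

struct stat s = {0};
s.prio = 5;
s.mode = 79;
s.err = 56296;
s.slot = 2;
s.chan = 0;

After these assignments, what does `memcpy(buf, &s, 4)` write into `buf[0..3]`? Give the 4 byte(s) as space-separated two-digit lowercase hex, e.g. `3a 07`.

f5 84 be 2d

[0+:4] prio=5 & 0xf = 0x5; word=0x00000005
[4+:8] mode=79 & 0xff = 0x4f; word=0x000004f5
[12+:16] err=56296 & 0xffff = 0xdbe8; word=0x0dbe84f5
[28+:3] slot=2 & 0x7 = 0x2; word=0x2dbe84f5
[31+:1] chan=0 & 0x1 = 0x0; word=0x2dbe84f5
word = 0x2dbe84f5 → little-endian bytes:
  [0]=0xf5  [1]=0x84  [2]=0xbe  [3]=0x2d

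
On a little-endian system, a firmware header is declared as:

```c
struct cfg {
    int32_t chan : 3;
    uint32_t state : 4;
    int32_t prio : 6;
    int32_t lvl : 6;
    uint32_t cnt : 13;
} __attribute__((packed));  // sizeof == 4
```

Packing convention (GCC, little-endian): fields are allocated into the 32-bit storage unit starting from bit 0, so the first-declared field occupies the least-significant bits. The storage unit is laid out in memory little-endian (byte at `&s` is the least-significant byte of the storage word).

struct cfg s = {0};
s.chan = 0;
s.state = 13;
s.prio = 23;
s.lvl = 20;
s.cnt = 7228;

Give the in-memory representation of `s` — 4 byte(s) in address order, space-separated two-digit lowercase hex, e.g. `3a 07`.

chan (3b) val=0 bits=0x0 at bit 0: 0x00000000
state (4b) val=13 bits=0xd at bit 3: 0x00000068
prio (6b) val=23 bits=0x17 at bit 7: 0x00000be8
lvl (6b) val=20 bits=0x14 at bit 13: 0x00028be8
cnt (13b) val=7228 bits=0x1c3c at bit 19: 0xe1e28be8
word = 0xe1e28be8 → little-endian bytes:
  [0]=0xe8  [1]=0x8b  [2]=0xe2  [3]=0xe1

e8 8b e2 e1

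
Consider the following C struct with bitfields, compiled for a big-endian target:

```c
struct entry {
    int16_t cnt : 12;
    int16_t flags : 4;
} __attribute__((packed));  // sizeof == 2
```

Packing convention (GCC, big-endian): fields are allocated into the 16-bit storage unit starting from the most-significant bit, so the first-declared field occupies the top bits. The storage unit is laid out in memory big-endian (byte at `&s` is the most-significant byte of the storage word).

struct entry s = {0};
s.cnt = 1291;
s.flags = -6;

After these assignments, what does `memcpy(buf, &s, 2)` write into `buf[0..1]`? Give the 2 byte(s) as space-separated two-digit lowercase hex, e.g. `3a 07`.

50 ba

cnt:12 = 1291 → 0x50b << 4 → word 0x50b0
flags:4 = -6 → 0xa << 0 → word 0x50ba
word = 0x50ba → big-endian bytes:
  [0]=0x50  [1]=0xba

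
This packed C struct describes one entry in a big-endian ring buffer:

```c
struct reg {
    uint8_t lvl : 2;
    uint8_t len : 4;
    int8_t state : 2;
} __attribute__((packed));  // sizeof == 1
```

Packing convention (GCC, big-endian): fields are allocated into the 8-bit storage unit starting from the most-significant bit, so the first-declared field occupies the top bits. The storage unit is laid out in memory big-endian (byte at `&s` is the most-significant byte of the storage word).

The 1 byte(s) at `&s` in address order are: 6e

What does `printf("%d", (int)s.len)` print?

[0]=0x6e (big-endian) → word 0x6e
lvl [6+:2] = (word>>6) & 0x3 = 1
len [2+:4] = (word>>2) & 0xf = 11  ←
state [0+:2] = (word>>0) & 0x3 = 2

11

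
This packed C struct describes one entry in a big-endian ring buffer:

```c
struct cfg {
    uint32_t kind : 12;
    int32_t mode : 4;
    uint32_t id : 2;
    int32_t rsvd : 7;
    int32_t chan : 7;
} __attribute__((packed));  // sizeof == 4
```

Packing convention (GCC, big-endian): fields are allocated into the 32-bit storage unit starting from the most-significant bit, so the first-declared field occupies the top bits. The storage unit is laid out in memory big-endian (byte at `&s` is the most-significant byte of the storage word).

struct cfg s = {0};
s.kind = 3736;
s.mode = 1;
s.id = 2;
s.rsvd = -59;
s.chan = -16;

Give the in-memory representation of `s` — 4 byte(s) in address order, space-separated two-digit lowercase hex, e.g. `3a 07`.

[20+:12] kind=3736 & 0xfff = 0xe98; word=0xe9800000
[16+:4] mode=1 & 0xf = 0x1; word=0xe9810000
[14+:2] id=2 & 0x3 = 0x2; word=0xe9818000
[7+:7] rsvd=-59 & 0x7f = 0x45; word=0xe981a280
[0+:7] chan=-16 & 0x7f = 0x70; word=0xe981a2f0
word = 0xe981a2f0 → big-endian bytes:
  [0]=0xe9  [1]=0x81  [2]=0xa2  [3]=0xf0

e9 81 a2 f0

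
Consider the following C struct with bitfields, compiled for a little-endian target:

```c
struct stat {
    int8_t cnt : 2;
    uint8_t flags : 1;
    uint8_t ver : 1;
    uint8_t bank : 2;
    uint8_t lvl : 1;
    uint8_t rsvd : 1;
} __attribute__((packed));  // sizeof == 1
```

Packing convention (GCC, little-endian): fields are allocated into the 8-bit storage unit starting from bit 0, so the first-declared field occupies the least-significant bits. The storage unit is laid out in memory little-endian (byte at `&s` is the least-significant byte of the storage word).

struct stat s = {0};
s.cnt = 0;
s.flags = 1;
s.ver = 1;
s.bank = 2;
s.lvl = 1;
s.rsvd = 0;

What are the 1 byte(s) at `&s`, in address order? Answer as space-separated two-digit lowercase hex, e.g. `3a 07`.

[0+:2] cnt=0 & 0x3 = 0x0; word=0x00
[2+:1] flags=1 & 0x1 = 0x1; word=0x04
[3+:1] ver=1 & 0x1 = 0x1; word=0x0c
[4+:2] bank=2 & 0x3 = 0x2; word=0x2c
[6+:1] lvl=1 & 0x1 = 0x1; word=0x6c
[7+:1] rsvd=0 & 0x1 = 0x0; word=0x6c
word = 0x6c → little-endian bytes:
  [0]=0x6c

6c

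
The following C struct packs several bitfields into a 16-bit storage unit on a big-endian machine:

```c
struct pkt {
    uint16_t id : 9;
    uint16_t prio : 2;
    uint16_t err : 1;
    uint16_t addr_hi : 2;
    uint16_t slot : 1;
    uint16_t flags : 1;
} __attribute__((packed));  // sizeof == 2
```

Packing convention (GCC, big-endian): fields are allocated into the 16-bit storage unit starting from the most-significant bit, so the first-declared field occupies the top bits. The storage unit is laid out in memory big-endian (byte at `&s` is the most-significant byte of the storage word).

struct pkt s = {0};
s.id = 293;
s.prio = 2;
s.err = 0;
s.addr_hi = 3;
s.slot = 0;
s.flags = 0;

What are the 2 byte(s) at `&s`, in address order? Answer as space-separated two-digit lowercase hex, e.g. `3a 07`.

92 cc

id (9b) val=293 bits=0x125 at bit 7: 0x9280
prio (2b) val=2 bits=0x2 at bit 5: 0x92c0
err (1b) val=0 bits=0x0 at bit 4: 0x92c0
addr_hi (2b) val=3 bits=0x3 at bit 2: 0x92cc
slot (1b) val=0 bits=0x0 at bit 1: 0x92cc
flags (1b) val=0 bits=0x0 at bit 0: 0x92cc
word = 0x92cc → big-endian bytes:
  [0]=0x92  [1]=0xcc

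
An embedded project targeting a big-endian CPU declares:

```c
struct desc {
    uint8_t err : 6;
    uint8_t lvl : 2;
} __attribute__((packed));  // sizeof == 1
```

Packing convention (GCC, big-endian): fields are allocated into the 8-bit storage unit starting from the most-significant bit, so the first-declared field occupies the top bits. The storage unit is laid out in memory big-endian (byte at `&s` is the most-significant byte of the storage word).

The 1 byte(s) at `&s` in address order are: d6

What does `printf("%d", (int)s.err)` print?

53

[0]=0xd6 (big-endian) → word 0xd6
err [2+:6] = (word>>2) & 0x3f = 53  ←
lvl [0+:2] = (word>>0) & 0x3 = 2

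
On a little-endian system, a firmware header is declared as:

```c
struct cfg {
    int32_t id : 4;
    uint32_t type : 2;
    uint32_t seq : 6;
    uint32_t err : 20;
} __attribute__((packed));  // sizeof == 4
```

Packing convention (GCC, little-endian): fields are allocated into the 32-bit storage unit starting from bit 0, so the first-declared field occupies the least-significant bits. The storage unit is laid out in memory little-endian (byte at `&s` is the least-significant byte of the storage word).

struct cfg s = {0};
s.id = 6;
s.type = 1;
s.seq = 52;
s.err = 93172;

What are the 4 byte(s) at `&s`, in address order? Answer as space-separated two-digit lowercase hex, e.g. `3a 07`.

id (4b) val=6 bits=0x6 at bit 0: 0x00000006
type (2b) val=1 bits=0x1 at bit 4: 0x00000016
seq (6b) val=52 bits=0x34 at bit 6: 0x00000d16
err (20b) val=93172 bits=0x16bf4 at bit 12: 0x16bf4d16
word = 0x16bf4d16 → little-endian bytes:
  [0]=0x16  [1]=0x4d  [2]=0xbf  [3]=0x16

16 4d bf 16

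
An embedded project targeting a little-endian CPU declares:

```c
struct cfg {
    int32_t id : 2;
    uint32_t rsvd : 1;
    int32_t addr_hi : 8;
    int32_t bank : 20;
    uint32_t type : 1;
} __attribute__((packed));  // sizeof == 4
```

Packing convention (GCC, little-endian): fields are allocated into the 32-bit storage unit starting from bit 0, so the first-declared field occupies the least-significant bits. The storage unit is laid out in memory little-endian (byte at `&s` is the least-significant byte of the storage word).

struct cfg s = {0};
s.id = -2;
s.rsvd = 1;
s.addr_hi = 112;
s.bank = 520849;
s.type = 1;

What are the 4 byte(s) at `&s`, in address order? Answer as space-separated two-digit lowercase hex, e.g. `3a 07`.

86 8b 94 bf

[0+:2] id=-2 & 0x3 = 0x2; word=0x00000002
[2+:1] rsvd=1 & 0x1 = 0x1; word=0x00000006
[3+:8] addr_hi=112 & 0xff = 0x70; word=0x00000386
[11+:20] bank=520849 & 0xfffff = 0x7f291; word=0x3f948b86
[31+:1] type=1 & 0x1 = 0x1; word=0xbf948b86
word = 0xbf948b86 → little-endian bytes:
  [0]=0x86  [1]=0x8b  [2]=0x94  [3]=0xbf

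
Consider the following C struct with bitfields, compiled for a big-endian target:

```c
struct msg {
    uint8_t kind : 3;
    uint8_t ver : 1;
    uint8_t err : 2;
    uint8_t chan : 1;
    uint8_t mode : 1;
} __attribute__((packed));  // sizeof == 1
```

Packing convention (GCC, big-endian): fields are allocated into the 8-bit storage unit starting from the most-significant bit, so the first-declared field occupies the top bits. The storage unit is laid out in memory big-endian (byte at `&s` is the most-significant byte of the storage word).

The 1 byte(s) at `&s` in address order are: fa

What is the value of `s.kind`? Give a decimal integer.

7

[0]=0xfa (big-endian) → word 0xfa
kind:3 @ bit 5 → (0xfa>>5)&0x7 = 0x7  ←
ver:1 @ bit 4 → (0xfa>>4)&0x1 = 0x1
err:2 @ bit 2 → (0xfa>>2)&0x3 = 0x2
chan:1 @ bit 1 → (0xfa>>1)&0x1 = 0x1
mode:1 @ bit 0 → (0xfa>>0)&0x1 = 0x0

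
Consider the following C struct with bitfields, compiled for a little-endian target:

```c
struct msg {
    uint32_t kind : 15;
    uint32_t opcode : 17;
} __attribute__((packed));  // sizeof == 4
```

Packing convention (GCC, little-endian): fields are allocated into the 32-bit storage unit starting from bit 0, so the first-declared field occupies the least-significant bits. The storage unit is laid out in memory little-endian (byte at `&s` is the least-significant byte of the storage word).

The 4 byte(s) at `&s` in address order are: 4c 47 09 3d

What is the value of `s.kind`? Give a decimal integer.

[0]=0x4c [1]=0x47 [2]=0x09 [3]=0x3d (little-endian) → word 0x3d09474c
kind [0+:15] = (word>>0) & 0x7fff = 18252  ←
opcode [15+:17] = (word>>15) & 0x1ffff = 31250

18252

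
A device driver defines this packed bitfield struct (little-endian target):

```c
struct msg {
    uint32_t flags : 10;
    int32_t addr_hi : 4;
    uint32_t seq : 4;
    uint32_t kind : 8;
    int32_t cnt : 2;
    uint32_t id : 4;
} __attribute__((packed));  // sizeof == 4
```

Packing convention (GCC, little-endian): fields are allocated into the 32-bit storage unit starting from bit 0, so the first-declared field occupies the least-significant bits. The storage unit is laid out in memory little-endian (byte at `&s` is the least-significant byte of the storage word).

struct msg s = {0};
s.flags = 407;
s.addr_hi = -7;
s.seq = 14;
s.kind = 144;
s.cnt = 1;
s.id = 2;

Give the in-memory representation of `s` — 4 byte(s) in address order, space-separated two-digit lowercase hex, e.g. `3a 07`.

[0+:10] flags=407 & 0x3ff = 0x197; word=0x00000197
[10+:4] addr_hi=-7 & 0xf = 0x9; word=0x00002597
[14+:4] seq=14 & 0xf = 0xe; word=0x0003a597
[18+:8] kind=144 & 0xff = 0x90; word=0x0243a597
[26+:2] cnt=1 & 0x3 = 0x1; word=0x0643a597
[28+:4] id=2 & 0xf = 0x2; word=0x2643a597
word = 0x2643a597 → little-endian bytes:
  [0]=0x97  [1]=0xa5  [2]=0x43  [3]=0x26

97 a5 43 26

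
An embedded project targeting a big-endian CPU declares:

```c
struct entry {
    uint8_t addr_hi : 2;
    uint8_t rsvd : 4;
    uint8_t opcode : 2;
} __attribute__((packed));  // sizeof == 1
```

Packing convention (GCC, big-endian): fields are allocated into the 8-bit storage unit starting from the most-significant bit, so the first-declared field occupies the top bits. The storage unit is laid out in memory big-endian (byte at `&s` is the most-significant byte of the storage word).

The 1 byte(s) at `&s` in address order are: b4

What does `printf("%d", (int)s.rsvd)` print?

13

[0]=0xb4 (big-endian) → word 0xb4
addr_hi [6+:2] = (word>>6) & 0x3 = 2
rsvd [2+:4] = (word>>2) & 0xf = 13  ←
opcode [0+:2] = (word>>0) & 0x3 = 0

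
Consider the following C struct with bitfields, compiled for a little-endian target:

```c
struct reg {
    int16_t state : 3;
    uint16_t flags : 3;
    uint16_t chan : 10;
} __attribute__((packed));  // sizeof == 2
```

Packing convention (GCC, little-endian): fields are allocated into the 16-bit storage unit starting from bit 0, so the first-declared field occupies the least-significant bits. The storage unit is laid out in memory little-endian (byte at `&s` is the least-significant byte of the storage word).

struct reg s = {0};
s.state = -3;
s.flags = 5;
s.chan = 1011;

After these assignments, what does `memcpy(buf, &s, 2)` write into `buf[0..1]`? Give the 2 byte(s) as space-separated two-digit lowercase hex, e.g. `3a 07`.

state:3 = -3 → 0x5 << 0 → word 0x0005
flags:3 = 5 → 0x5 << 3 → word 0x002d
chan:10 = 1011 → 0x3f3 << 6 → word 0xfced
word = 0xfced → little-endian bytes:
  [0]=0xed  [1]=0xfc

ed fc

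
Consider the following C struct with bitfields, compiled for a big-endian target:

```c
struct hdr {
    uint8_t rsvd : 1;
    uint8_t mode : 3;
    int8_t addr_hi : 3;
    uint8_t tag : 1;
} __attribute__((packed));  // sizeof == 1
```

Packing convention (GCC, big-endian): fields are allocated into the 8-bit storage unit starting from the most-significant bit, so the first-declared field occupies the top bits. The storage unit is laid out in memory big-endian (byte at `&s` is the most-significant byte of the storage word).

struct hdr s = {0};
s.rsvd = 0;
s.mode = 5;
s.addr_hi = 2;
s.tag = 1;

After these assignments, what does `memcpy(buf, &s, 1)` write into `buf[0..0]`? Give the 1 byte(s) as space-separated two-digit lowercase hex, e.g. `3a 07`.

rsvd (1b) val=0 bits=0x0 at bit 7: 0x00
mode (3b) val=5 bits=0x5 at bit 4: 0x50
addr_hi (3b) val=2 bits=0x2 at bit 1: 0x54
tag (1b) val=1 bits=0x1 at bit 0: 0x55
word = 0x55 → big-endian bytes:
  [0]=0x55

55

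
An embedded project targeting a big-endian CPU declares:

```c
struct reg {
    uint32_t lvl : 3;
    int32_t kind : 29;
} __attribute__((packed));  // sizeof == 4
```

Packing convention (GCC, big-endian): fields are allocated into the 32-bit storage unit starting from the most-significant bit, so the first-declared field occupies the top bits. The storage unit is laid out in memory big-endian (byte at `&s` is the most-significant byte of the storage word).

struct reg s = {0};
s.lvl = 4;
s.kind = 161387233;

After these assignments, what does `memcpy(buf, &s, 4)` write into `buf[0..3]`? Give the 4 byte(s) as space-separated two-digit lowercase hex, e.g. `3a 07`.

89 9e 92 e1

lvl:3 = 4 → 0x4 << 29 → word 0x80000000
kind:29 = 161387233 → 0x99e92e1 << 0 → word 0x899e92e1
word = 0x899e92e1 → big-endian bytes:
  [0]=0x89  [1]=0x9e  [2]=0x92  [3]=0xe1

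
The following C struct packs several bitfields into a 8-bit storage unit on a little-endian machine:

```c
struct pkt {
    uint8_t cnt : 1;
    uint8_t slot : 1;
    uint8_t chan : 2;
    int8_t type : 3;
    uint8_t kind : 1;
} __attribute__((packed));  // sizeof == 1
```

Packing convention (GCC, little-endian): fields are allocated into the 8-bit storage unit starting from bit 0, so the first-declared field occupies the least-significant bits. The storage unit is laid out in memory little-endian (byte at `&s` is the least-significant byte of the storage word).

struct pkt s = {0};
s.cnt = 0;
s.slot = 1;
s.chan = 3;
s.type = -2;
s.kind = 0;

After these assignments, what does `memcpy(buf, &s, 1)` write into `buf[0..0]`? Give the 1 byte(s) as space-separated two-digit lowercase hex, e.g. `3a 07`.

6e

[0+:1] cnt=0 & 0x1 = 0x0; word=0x00
[1+:1] slot=1 & 0x1 = 0x1; word=0x02
[2+:2] chan=3 & 0x3 = 0x3; word=0x0e
[4+:3] type=-2 & 0x7 = 0x6; word=0x6e
[7+:1] kind=0 & 0x1 = 0x0; word=0x6e
word = 0x6e → little-endian bytes:
  [0]=0x6e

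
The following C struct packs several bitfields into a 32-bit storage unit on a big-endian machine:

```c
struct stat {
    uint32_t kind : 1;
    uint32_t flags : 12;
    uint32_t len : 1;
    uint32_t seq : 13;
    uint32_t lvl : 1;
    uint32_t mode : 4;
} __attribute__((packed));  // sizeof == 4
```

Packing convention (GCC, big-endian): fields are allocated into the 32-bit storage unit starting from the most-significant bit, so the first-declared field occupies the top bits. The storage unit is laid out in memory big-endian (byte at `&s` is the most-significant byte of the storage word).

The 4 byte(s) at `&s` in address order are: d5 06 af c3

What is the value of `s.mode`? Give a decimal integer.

3

[0]=0xd5 [1]=0x06 [2]=0xaf [3]=0xc3 (big-endian) → word 0xd506afc3
kind [31+:1] = (word>>31) & 0x1 = 1
flags [19+:12] = (word>>19) & 0xfff = 2720
len [18+:1] = (word>>18) & 0x1 = 1
seq [5+:13] = (word>>5) & 0x1fff = 5502
lvl [4+:1] = (word>>4) & 0x1 = 0
mode [0+:4] = (word>>0) & 0xf = 3  ←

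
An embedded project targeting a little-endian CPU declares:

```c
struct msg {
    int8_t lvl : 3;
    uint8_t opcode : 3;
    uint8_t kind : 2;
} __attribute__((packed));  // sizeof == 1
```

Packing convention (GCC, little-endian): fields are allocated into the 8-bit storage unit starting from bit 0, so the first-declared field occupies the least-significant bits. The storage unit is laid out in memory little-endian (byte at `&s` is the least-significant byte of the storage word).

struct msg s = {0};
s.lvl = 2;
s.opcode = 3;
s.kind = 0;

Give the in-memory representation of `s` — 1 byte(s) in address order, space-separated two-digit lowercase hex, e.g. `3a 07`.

1a

[0+:3] lvl=2 & 0x7 = 0x2; word=0x02
[3+:3] opcode=3 & 0x7 = 0x3; word=0x1a
[6+:2] kind=0 & 0x3 = 0x0; word=0x1a
word = 0x1a → little-endian bytes:
  [0]=0x1a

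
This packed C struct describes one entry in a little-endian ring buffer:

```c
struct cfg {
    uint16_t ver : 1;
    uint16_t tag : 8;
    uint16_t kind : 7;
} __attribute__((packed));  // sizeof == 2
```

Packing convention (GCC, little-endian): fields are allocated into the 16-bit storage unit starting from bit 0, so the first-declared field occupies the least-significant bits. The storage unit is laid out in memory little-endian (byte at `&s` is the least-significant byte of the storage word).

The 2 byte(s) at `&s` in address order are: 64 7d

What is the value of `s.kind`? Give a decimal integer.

[0]=0x64 [1]=0x7d (little-endian) → word 0x7d64
ver:1 @ bit 0 → (0x7d64>>0)&0x1 = 0x0
tag:8 @ bit 1 → (0x7d64>>1)&0xff = 0xb2
kind:7 @ bit 9 → (0x7d64>>9)&0x7f = 0x3e  ←

62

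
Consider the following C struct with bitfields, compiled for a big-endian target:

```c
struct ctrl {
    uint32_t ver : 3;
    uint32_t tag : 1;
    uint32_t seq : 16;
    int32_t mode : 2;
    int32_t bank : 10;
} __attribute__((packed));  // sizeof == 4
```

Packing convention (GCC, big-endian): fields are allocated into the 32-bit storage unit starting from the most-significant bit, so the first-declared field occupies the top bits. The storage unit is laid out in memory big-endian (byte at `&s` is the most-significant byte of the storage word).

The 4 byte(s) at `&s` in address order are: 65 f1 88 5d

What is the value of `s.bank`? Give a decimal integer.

[0]=0x65 [1]=0xf1 [2]=0x88 [3]=0x5d (big-endian) → word 0x65f1885d
ver [29+:3] = (word>>29) & 0x7 = 3
tag [28+:1] = (word>>28) & 0x1 = 0
seq [12+:16] = (word>>12) & 0xffff = 24344
mode [10+:2] = (word>>10) & 0x3 = 2
bank [0+:10] = (word>>0) & 0x3ff = 93  ←
bank signed 10b, MSB=0: value = 93

93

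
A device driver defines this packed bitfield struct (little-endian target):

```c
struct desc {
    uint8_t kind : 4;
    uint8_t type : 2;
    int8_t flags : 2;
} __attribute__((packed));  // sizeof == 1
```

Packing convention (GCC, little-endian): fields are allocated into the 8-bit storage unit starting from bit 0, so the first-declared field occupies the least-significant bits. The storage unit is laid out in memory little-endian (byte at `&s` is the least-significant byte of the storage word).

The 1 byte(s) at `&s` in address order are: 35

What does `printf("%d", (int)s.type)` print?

3

[0]=0x35 (little-endian) → word 0x35
kind [0+:4] = (word>>0) & 0xf = 5
type [4+:2] = (word>>4) & 0x3 = 3  ←
flags [6+:2] = (word>>6) & 0x3 = 0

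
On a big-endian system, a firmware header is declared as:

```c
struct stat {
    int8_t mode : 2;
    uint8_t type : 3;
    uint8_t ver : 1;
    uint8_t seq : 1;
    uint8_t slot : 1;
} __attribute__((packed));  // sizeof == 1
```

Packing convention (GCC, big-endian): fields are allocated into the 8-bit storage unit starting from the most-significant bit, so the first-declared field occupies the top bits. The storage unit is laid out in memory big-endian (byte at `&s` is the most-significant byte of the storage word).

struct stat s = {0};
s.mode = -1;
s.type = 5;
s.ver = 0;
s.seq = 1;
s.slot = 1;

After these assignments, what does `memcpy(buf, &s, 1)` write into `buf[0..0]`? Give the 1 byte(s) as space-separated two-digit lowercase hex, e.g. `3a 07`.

mode (2b) val=-1 bits=0x3 at bit 6: 0xc0
type (3b) val=5 bits=0x5 at bit 3: 0xe8
ver (1b) val=0 bits=0x0 at bit 2: 0xe8
seq (1b) val=1 bits=0x1 at bit 1: 0xea
slot (1b) val=1 bits=0x1 at bit 0: 0xeb
word = 0xeb → big-endian bytes:
  [0]=0xeb

eb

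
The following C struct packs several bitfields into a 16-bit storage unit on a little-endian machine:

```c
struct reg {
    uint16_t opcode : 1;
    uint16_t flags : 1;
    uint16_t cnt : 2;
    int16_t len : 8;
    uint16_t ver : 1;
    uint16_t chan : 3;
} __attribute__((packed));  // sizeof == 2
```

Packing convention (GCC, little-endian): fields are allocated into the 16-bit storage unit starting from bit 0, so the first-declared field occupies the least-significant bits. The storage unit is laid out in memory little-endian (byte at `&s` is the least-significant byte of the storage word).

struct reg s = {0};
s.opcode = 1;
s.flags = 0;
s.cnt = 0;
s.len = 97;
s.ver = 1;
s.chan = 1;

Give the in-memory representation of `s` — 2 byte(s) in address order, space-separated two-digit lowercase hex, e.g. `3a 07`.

opcode:1 = 1 → 0x1 << 0 → word 0x0001
flags:1 = 0 → 0x0 << 1 → word 0x0001
cnt:2 = 0 → 0x0 << 2 → word 0x0001
len:8 = 97 → 0x61 << 4 → word 0x0611
ver:1 = 1 → 0x1 << 12 → word 0x1611
chan:3 = 1 → 0x1 << 13 → word 0x3611
word = 0x3611 → little-endian bytes:
  [0]=0x11  [1]=0x36

11 36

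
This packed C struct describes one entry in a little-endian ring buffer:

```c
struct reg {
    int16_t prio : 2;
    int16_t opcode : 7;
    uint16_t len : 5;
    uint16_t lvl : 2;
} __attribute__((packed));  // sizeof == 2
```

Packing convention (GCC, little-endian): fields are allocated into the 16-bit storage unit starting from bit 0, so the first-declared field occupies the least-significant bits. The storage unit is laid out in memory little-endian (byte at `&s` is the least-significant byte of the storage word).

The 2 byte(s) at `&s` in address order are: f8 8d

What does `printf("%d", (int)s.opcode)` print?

-2

[0]=0xf8 [1]=0x8d (little-endian) → word 0x8df8
prio [0+:2] = (word>>0) & 0x3 = 0
opcode [2+:7] = (word>>2) & 0x7f = 126  ←
len [9+:5] = (word>>9) & 0x1f = 6
lvl [14+:2] = (word>>14) & 0x3 = 2
opcode signed 7b, MSB=1: 126 - 128 = -2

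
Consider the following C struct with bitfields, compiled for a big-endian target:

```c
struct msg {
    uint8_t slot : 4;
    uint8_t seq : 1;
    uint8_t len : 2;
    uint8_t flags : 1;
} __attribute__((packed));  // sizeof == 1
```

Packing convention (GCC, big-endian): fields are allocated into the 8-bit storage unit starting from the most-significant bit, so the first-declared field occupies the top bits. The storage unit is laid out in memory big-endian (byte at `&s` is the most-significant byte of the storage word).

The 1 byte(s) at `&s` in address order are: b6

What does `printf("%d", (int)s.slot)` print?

11

[0]=0xb6 (big-endian) → word 0xb6
slot [4+:4] = (word>>4) & 0xf = 11  ←
seq [3+:1] = (word>>3) & 0x1 = 0
len [1+:2] = (word>>1) & 0x3 = 3
flags [0+:1] = (word>>0) & 0x1 = 0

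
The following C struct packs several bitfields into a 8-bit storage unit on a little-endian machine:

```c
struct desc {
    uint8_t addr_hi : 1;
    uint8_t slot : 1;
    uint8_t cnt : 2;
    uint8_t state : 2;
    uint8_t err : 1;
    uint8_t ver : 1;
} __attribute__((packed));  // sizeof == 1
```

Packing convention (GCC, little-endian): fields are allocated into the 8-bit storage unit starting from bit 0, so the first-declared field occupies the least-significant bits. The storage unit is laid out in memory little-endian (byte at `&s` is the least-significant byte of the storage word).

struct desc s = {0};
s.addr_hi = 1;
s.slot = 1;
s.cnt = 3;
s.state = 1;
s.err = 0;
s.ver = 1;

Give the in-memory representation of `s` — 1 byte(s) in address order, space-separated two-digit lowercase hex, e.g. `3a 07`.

9f

addr_hi:1 = 1 → 0x1 << 0 → word 0x01
slot:1 = 1 → 0x1 << 1 → word 0x03
cnt:2 = 3 → 0x3 << 2 → word 0x0f
state:2 = 1 → 0x1 << 4 → word 0x1f
err:1 = 0 → 0x0 << 6 → word 0x1f
ver:1 = 1 → 0x1 << 7 → word 0x9f
word = 0x9f → little-endian bytes:
  [0]=0x9f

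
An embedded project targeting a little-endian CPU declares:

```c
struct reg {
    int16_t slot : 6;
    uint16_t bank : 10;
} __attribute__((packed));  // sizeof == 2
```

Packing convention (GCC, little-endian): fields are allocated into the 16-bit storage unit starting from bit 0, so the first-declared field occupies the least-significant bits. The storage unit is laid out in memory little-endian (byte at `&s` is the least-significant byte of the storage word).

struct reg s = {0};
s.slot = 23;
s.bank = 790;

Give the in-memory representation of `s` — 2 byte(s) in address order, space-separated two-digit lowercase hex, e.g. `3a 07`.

slot:6 = 23 → 0x17 << 0 → word 0x0017
bank:10 = 790 → 0x316 << 6 → word 0xc597
word = 0xc597 → little-endian bytes:
  [0]=0x97  [1]=0xc5

97 c5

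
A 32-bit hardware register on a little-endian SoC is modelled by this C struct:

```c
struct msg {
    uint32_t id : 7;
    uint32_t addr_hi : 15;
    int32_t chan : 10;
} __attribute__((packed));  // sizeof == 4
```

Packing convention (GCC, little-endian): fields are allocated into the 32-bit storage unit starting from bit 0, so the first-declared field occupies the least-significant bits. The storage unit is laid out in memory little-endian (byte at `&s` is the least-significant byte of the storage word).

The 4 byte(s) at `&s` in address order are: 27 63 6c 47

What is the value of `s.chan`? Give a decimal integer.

[0]=0x27 [1]=0x63 [2]=0x6c [3]=0x47 (little-endian) → word 0x476c6327
id [0+:7] = (word>>0) & 0x7f = 39
addr_hi [7+:15] = (word>>7) & 0x7fff = 22726
chan [22+:10] = (word>>22) & 0x3ff = 285  ←
chan signed 10b, MSB=0: value = 285

285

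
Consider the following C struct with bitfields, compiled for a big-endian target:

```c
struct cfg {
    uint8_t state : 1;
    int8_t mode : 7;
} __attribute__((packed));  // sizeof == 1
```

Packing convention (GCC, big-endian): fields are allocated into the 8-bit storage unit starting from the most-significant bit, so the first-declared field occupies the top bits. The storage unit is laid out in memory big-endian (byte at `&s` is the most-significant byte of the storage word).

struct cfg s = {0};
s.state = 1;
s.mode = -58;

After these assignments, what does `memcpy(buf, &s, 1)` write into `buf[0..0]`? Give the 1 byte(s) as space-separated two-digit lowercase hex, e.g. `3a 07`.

state (1b) val=1 bits=0x1 at bit 7: 0x80
mode (7b) val=-58 bits=0x46 at bit 0: 0xc6
word = 0xc6 → big-endian bytes:
  [0]=0xc6

c6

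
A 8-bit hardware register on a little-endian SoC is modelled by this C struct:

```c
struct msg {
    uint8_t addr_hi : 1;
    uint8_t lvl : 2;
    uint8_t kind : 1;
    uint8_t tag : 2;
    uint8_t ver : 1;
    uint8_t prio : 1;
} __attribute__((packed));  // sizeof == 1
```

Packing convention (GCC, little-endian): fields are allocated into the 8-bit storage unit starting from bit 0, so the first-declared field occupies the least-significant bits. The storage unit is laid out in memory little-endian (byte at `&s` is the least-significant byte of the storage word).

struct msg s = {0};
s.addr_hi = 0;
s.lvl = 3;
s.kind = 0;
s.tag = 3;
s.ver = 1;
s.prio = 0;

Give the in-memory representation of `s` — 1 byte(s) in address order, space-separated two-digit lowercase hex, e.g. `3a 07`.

76

[0+:1] addr_hi=0 & 0x1 = 0x0; word=0x00
[1+:2] lvl=3 & 0x3 = 0x3; word=0x06
[3+:1] kind=0 & 0x1 = 0x0; word=0x06
[4+:2] tag=3 & 0x3 = 0x3; word=0x36
[6+:1] ver=1 & 0x1 = 0x1; word=0x76
[7+:1] prio=0 & 0x1 = 0x0; word=0x76
word = 0x76 → little-endian bytes:
  [0]=0x76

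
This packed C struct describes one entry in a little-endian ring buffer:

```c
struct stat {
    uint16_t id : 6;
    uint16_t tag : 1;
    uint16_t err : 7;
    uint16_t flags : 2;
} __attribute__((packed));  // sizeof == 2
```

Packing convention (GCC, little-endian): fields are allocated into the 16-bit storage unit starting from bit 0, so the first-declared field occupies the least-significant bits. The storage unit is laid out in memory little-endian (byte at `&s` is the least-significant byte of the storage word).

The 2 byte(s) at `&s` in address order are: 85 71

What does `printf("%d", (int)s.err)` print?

[0]=0x85 [1]=0x71 (little-endian) → word 0x7185
id:6 @ bit 0 → (0x7185>>0)&0x3f = 0x5
tag:1 @ bit 6 → (0x7185>>6)&0x1 = 0x0
err:7 @ bit 7 → (0x7185>>7)&0x7f = 0x63  ←
flags:2 @ bit 14 → (0x7185>>14)&0x3 = 0x1

99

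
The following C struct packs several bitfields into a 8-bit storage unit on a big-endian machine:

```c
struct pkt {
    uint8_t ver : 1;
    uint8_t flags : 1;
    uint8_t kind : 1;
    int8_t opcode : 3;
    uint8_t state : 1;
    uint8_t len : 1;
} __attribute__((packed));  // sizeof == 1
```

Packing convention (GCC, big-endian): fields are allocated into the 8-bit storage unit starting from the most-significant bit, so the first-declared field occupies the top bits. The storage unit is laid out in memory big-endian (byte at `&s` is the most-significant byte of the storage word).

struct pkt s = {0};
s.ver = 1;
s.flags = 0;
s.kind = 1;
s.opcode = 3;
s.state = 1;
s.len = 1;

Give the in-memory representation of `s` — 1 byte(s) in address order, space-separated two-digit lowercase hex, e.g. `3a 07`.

af

[7+:1] ver=1 & 0x1 = 0x1; word=0x80
[6+:1] flags=0 & 0x1 = 0x0; word=0x80
[5+:1] kind=1 & 0x1 = 0x1; word=0xa0
[2+:3] opcode=3 & 0x7 = 0x3; word=0xac
[1+:1] state=1 & 0x1 = 0x1; word=0xae
[0+:1] len=1 & 0x1 = 0x1; word=0xaf
word = 0xaf → big-endian bytes:
  [0]=0xaf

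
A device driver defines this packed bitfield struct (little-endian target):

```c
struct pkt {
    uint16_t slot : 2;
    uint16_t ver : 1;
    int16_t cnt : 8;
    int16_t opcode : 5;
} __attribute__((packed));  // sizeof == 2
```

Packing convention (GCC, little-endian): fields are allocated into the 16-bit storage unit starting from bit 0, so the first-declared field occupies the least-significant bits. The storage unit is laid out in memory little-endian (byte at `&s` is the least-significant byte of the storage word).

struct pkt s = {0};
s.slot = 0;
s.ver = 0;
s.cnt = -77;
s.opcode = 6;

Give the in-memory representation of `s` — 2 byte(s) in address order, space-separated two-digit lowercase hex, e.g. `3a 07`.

98 35

slot:2 = 0 → 0x0 << 0 → word 0x0000
ver:1 = 0 → 0x0 << 2 → word 0x0000
cnt:8 = -77 → 0xb3 << 3 → word 0x0598
opcode:5 = 6 → 0x6 << 11 → word 0x3598
word = 0x3598 → little-endian bytes:
  [0]=0x98  [1]=0x35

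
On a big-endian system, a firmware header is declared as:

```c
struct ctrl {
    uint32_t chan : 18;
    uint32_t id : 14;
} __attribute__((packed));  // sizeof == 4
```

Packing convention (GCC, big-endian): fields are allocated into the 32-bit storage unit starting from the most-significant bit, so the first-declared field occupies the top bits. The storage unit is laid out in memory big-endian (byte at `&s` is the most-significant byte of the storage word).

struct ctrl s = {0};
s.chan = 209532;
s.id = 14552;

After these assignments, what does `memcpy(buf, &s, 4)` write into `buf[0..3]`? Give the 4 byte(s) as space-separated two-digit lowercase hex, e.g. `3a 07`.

cc 9f 38 d8

chan:18 = 209532 → 0x3327c << 14 → word 0xcc9f0000
id:14 = 14552 → 0x38d8 << 0 → word 0xcc9f38d8
word = 0xcc9f38d8 → big-endian bytes:
  [0]=0xcc  [1]=0x9f  [2]=0x38  [3]=0xd8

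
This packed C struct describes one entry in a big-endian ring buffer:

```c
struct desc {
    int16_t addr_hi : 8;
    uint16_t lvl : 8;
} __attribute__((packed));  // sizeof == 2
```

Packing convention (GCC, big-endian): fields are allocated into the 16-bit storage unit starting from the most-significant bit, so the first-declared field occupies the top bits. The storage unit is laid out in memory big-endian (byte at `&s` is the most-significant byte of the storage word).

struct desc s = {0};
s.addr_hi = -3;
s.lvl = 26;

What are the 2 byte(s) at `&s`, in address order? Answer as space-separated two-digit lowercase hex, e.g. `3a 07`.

fd 1a

addr_hi (8b) val=-3 bits=0xfd at bit 8: 0xfd00
lvl (8b) val=26 bits=0x1a at bit 0: 0xfd1a
word = 0xfd1a → big-endian bytes:
  [0]=0xfd  [1]=0x1a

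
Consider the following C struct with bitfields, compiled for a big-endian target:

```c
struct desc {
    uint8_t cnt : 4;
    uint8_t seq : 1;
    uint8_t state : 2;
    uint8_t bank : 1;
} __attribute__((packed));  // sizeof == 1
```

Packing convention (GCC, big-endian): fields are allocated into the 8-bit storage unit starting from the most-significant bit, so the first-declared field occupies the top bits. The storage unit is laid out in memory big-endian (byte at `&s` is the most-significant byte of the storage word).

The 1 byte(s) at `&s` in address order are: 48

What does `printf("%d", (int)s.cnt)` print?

[0]=0x48 (big-endian) → word 0x48
cnt [4+:4] = (word>>4) & 0xf = 4  ←
seq [3+:1] = (word>>3) & 0x1 = 1
state [1+:2] = (word>>1) & 0x3 = 0
bank [0+:1] = (word>>0) & 0x1 = 0

4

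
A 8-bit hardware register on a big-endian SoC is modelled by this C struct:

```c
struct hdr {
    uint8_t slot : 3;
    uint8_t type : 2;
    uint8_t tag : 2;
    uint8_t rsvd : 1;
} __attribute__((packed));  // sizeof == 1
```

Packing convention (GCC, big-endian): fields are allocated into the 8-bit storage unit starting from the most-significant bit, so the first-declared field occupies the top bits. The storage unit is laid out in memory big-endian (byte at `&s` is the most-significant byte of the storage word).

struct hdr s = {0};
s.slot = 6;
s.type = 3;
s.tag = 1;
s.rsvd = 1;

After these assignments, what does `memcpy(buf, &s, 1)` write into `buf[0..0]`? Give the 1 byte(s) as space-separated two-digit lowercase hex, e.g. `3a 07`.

db

slot:3 = 6 → 0x6 << 5 → word 0xc0
type:2 = 3 → 0x3 << 3 → word 0xd8
tag:2 = 1 → 0x1 << 1 → word 0xda
rsvd:1 = 1 → 0x1 << 0 → word 0xdb
word = 0xdb → big-endian bytes:
  [0]=0xdb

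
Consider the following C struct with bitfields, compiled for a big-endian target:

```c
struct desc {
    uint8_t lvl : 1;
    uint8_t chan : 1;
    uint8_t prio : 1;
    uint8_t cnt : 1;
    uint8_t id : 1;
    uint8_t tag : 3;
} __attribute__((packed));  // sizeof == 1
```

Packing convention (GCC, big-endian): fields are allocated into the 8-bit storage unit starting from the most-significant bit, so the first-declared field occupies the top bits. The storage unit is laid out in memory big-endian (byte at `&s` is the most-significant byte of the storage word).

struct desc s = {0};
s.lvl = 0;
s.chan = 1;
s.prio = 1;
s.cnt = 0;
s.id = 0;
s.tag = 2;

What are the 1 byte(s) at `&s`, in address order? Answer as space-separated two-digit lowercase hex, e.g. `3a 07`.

62

[7+:1] lvl=0 & 0x1 = 0x0; word=0x00
[6+:1] chan=1 & 0x1 = 0x1; word=0x40
[5+:1] prio=1 & 0x1 = 0x1; word=0x60
[4+:1] cnt=0 & 0x1 = 0x0; word=0x60
[3+:1] id=0 & 0x1 = 0x0; word=0x60
[0+:3] tag=2 & 0x7 = 0x2; word=0x62
word = 0x62 → big-endian bytes:
  [0]=0x62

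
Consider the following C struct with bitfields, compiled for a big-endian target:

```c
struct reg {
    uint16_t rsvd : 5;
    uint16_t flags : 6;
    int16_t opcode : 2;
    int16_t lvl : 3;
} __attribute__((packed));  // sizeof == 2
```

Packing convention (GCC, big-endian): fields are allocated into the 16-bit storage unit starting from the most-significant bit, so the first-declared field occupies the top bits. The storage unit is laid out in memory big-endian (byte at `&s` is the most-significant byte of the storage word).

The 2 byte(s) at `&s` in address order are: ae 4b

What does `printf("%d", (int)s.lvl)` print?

[0]=0xae [1]=0x4b (big-endian) → word 0xae4b
rsvd [11+:5] = (word>>11) & 0x1f = 21
flags [5+:6] = (word>>5) & 0x3f = 50
opcode [3+:2] = (word>>3) & 0x3 = 1
lvl [0+:3] = (word>>0) & 0x7 = 3  ←
lvl signed 3b, MSB=0: value = 3

3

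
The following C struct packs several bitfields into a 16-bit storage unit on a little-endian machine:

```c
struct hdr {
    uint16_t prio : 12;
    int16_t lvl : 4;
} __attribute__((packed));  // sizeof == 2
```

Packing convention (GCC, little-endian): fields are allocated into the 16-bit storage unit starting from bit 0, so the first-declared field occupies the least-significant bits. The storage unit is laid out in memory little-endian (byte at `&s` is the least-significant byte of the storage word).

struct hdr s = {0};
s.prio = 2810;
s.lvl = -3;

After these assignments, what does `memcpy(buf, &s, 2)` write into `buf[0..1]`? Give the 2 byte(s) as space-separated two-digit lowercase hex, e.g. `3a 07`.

fa da

[0+:12] prio=2810 & 0xfff = 0xafa; word=0x0afa
[12+:4] lvl=-3 & 0xf = 0xd; word=0xdafa
word = 0xdafa → little-endian bytes:
  [0]=0xfa  [1]=0xda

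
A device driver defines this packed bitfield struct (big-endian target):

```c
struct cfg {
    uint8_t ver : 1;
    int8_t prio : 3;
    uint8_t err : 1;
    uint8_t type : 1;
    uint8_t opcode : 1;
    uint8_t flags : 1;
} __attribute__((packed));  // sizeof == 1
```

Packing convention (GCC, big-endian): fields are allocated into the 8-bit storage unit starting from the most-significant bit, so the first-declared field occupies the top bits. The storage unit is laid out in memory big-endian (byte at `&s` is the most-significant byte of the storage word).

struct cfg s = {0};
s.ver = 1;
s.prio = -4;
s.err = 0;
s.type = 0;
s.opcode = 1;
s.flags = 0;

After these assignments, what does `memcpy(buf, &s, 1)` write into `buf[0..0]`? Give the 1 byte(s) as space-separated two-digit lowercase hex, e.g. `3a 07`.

c2

ver:1 = 1 → 0x1 << 7 → word 0x80
prio:3 = -4 → 0x4 << 4 → word 0xc0
err:1 = 0 → 0x0 << 3 → word 0xc0
type:1 = 0 → 0x0 << 2 → word 0xc0
opcode:1 = 1 → 0x1 << 1 → word 0xc2
flags:1 = 0 → 0x0 << 0 → word 0xc2
word = 0xc2 → big-endian bytes:
  [0]=0xc2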